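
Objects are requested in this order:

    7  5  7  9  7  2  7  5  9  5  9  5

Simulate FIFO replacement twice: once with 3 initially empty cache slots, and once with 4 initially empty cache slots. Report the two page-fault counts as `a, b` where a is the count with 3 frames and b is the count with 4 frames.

7, 4

3 frames: F F . F . F F F F . . . → 7 faults.
4 frames: F F . F . F . . . . . . → 4 faults.
4 < 7: adding a frame reduced faults, as is typical.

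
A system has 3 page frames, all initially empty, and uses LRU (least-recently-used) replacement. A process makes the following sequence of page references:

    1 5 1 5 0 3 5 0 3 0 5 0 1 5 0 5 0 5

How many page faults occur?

5

1 → fault, frames [1]
5 → fault, frames [1, 5]
1 → hit
5 → hit
0 → fault, frames [1, 5, 0]
3 → fault, evict 1, frames [5, 0, 3]
5 → hit
0 → hit
3 → hit
0 → hit
5 → hit
0 → hit
1 → fault, evict 3, frames [5, 0, 1]
5 → hit
0 → hit
5 → hit
0 → hit
5 → hit
Page faults: 5.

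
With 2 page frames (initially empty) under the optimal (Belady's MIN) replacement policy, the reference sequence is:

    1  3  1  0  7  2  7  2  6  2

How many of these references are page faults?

6

1 -> miss, frames (1)
3 -> miss, frames (1 3)
1 -> hit
0 -> miss, evict 3, frames (1 0)
7 -> miss, evict 0, frames (1 7)
2 -> miss, evict 1, frames (7 2)
7 -> hit
2 -> hit
6 -> miss, evict 7, frames (2 6)
2 -> hit
Page faults: 6.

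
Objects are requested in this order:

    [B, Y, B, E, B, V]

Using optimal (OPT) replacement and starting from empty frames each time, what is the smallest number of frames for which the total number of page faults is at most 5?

2

f=1: 6 faults
f=2: 4 faults
f=3: 4 faults
f=4: 4 faults
Smallest f with faults ≤ 5 is 2.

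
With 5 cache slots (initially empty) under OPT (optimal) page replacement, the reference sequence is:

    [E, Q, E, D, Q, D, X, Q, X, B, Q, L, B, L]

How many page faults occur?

E: miss, frames (E)
Q: miss, frames (E Q)
E: hit
D: miss, frames (E Q D)
Q: hit
D: hit
X: miss, frames (E Q D X)
Q: hit
X: hit
B: miss, frames (E Q D X B)
Q: hit
L: miss, evict X, frames (E Q D B L)
B: hit
L: hit
Page faults: 6.

6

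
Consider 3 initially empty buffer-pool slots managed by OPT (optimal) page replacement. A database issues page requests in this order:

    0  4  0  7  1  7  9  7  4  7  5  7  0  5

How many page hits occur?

7

0: miss, frames {0}
4: miss, frames {0,4}
0: hit
7: miss, frames {0,4,7}
1: miss, evict 0, frames {4,7,1}
7: hit
9: miss, evict 1, frames {4,7,9}
7: hit
4: hit
7: hit
5: miss, evict 9, frames {4,7,5}
7: hit
0: miss, evict 7, frames {4,5,0}
5: hit
Hits: 7.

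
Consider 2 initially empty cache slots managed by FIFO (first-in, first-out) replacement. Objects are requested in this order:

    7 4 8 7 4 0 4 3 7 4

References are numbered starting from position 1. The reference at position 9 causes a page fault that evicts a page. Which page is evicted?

0

pos 1: 7 → fault, frames (7)
pos 2: 4 → fault, frames (7 4)
pos 3: 8 → fault, evict 7, frames (4 8)
pos 4: 7 → fault, evict 4, frames (8 7)
pos 5: 4 → fault, evict 8, frames (7 4)
pos 6: 0 → fault, evict 7, frames (4 0)
pos 7: 4 → hit
pos 8: 3 → fault, evict 4, frames (0 3)
pos 9: 7 → fault, evict 0, frames (3 7)
At position 9, page 0 is evicted.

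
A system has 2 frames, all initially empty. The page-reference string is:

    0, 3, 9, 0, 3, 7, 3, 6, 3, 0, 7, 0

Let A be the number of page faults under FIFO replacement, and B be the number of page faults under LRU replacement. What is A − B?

Under FIFO: F F F F F F . F F F F . → 10 faults.
Under LRU: F F F F F F . F . F F . → 9 faults.
A − B = 10 − 9 = 1.

1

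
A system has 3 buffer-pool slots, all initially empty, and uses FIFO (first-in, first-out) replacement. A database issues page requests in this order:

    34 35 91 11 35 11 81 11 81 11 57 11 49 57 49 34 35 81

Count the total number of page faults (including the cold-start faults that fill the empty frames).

34: miss, frames [34]
35: miss, frames [34, 35]
91: miss, frames [34, 35, 91]
11: miss, evict 34, frames [35, 91, 11]
35: hit
11: hit
81: miss, evict 35, frames [91, 11, 81]
11: hit
81: hit
11: hit
57: miss, evict 91, frames [11, 81, 57]
11: hit
49: miss, evict 11, frames [81, 57, 49]
57: hit
49: hit
34: miss, evict 81, frames [57, 49, 34]
35: miss, evict 57, frames [49, 34, 35]
81: miss, evict 49, frames [34, 35, 81]
Page faults: 10.

10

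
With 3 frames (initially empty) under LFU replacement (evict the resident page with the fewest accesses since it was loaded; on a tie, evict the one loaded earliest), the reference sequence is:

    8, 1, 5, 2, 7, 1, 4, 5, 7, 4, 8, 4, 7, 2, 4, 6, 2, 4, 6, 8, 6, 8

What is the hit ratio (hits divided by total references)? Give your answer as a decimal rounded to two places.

8 -> miss, frames (8)
1 -> miss, frames (8 1)
5 -> miss, frames (8 1 5)
2 -> miss, evict 8, frames (1 5 2)
7 -> miss, evict 1, frames (5 2 7)
1 -> miss, evict 5, frames (2 7 1)
4 -> miss, evict 2, frames (7 1 4)
5 -> miss, evict 7, frames (1 4 5)
7 -> miss, evict 1, frames (4 5 7)
4 -> hit
8 -> miss, evict 5, frames (4 7 8)
4 -> hit
7 -> hit
2 -> miss, evict 8, frames (4 7 2)
4 -> hit
6 -> miss, evict 2, frames (4 7 6)
2 -> miss, evict 6, frames (4 7 2)
4 -> hit
6 -> miss, evict 2, frames (4 7 6)
8 -> miss, evict 6, frames (4 7 8)
6 -> miss, evict 8, frames (4 7 6)
8 -> miss, evict 6, frames (4 7 8)
Hits: 5 of 22 references → 5/22 = 0.2273.

0.23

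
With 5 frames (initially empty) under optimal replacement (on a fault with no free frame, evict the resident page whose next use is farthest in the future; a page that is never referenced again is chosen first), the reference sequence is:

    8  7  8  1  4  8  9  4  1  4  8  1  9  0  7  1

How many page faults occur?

6

8 -> miss, frames (8)
7 -> miss, frames (8 7)
8 -> hit
1 -> miss, frames (8 7 1)
4 -> miss, frames (8 7 1 4)
8 -> hit
9 -> miss, frames (8 7 1 4 9)
4 -> hit
1 -> hit
4 -> hit
8 -> hit
1 -> hit
9 -> hit
0 -> miss, evict 9, frames (8 7 1 4 0)
7 -> hit
1 -> hit
Page faults: 6.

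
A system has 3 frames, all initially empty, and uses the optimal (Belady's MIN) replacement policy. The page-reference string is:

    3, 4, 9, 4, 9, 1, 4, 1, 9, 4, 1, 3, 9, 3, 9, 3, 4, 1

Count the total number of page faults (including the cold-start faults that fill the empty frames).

3 → miss, frames {3}
4 → miss, frames {3,4}
9 → miss, frames {3,4,9}
4 → hit
9 → hit
1 → miss, evict 3, frames {4,9,1}
4 → hit
1 → hit
9 → hit
4 → hit
1 → hit
3 → miss, evict 1, frames {4,9,3}
9 → hit
3 → hit
9 → hit
3 → hit
4 → hit
1 → miss, evict 3, frames {4,9,1}
Page faults: 6.

6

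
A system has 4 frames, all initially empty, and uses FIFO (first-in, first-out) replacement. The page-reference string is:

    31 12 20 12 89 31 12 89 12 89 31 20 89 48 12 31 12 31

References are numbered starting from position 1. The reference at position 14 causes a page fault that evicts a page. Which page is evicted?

pos 1: 31 -> fault, frames [31]
pos 2: 12 -> fault, frames [31, 12]
pos 3: 20 -> fault, frames [31, 12, 20]
pos 4: 12 -> hit
pos 5: 89 -> fault, frames [31, 12, 20, 89]
pos 6: 31 -> hit
pos 7: 12 -> hit
pos 8: 89 -> hit
pos 9: 12 -> hit
pos 10: 89 -> hit
pos 11: 31 -> hit
pos 12: 20 -> hit
pos 13: 89 -> hit
pos 14: 48 -> fault, evict 31, frames [12, 20, 89, 48]
At position 14, page 31 is evicted.

31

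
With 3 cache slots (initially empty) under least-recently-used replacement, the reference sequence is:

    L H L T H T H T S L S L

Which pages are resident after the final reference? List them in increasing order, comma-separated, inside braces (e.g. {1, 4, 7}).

{L, S, T}

L: miss, frames [L]
H: miss, frames [L, H]
L: hit
T: miss, frames [H, L, T]
H: hit
T: hit
H: hit
T: hit
S: miss, evict L, frames [H, T, S]
L: miss, evict H, frames [T, S, L]
S: hit
L: hit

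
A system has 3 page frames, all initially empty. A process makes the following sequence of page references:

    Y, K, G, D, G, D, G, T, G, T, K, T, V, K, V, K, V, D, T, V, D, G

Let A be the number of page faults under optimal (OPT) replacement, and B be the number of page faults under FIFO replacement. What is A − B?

Under OPT: F F F F . . . F . . . . F . . . . F . . . F → 8 faults.
Under FIFO: F F F F . . . F . . F . F . . . . F F . . F → 10 faults.
A − B = 8 − 10 = -2.

-2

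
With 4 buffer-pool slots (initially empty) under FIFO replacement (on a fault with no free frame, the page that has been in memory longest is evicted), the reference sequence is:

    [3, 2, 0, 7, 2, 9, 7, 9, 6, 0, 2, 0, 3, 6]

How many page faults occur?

3 -> miss, frames (3)
2 -> miss, frames (3 2)
0 -> miss, frames (3 2 0)
7 -> miss, frames (3 2 0 7)
2 -> hit
9 -> miss, evict 3, frames (2 0 7 9)
7 -> hit
9 -> hit
6 -> miss, evict 2, frames (0 7 9 6)
0 -> hit
2 -> miss, evict 0, frames (7 9 6 2)
0 -> miss, evict 7, frames (9 6 2 0)
3 -> miss, evict 9, frames (6 2 0 3)
6 -> hit
Page faults: 9.

9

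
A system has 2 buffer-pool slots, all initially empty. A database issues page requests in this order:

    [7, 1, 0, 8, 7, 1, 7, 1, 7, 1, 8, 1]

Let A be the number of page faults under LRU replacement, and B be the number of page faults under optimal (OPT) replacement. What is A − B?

1

Under LRU: F F F F F F . . . . F . → 7 faults.
Under OPT: F F F F . F . . . . F . → 6 faults.
A − B = 7 − 6 = 1.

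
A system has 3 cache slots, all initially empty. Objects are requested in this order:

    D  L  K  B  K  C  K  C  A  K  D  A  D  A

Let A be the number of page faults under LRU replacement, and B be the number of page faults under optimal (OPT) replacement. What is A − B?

1

Under LRU: F F F F . F . . F . F . . . → 7 faults.
Under OPT: F F F F . F . . F . . . . . → 6 faults.
A − B = 7 − 6 = 1.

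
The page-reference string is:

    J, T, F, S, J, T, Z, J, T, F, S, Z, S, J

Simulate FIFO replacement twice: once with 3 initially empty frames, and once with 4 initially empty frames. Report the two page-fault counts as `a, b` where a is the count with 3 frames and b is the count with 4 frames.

10, 11

3 frames: F F F F F F F . . F F . . F → 10 faults.
4 frames: F F F F . . F F F F F F . F → 11 faults.
11 > 10: adding a frame increased faults — Belady's anomaly.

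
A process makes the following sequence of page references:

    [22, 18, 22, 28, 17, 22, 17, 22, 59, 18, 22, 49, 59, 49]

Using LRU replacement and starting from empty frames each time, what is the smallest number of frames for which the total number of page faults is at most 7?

f=1: 14 faults
f=2: 10 faults
f=3: 8 faults
f=4: 7 faults
f=5: 6 faults
f=6: 6 faults
Smallest f with faults ≤ 7 is 4.

4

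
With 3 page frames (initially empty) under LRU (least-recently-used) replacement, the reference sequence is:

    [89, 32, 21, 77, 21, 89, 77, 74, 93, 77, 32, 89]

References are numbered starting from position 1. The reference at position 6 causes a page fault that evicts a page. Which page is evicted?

32

pos 1: 89 → fault, frames [89]
pos 2: 32 → fault, frames [89, 32]
pos 3: 21 → fault, frames [89, 32, 21]
pos 4: 77 → fault, evict 89, frames [32, 21, 77]
pos 5: 21 → hit
pos 6: 89 → fault, evict 32, frames [77, 21, 89]
At position 6, page 32 is evicted.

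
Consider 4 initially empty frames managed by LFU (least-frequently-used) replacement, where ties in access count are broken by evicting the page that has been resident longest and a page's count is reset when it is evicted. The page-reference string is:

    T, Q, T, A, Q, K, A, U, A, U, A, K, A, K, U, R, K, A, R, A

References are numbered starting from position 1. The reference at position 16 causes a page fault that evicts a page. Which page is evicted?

pos 1: T -> miss, frames (T)
pos 2: Q -> miss, frames (T Q)
pos 3: T -> hit
pos 4: A -> miss, frames (T Q A)
pos 5: Q -> hit
pos 6: K -> miss, frames (T Q A K)
pos 7: A -> hit
pos 8: U -> miss, evict K, frames (T Q A U)
pos 9: A -> hit
pos 10: U -> hit
pos 11: A -> hit
pos 12: K -> miss, evict T, frames (Q A U K)
pos 13: A -> hit
pos 14: K -> hit
pos 15: U -> hit
pos 16: R -> miss, evict Q, frames (A U K R)
At position 16, page Q is evicted.

Q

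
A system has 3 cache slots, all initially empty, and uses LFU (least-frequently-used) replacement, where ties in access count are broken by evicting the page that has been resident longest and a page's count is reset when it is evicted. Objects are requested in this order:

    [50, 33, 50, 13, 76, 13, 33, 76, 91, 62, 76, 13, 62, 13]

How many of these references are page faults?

10

50: miss, frames [50]
33: miss, frames [50, 33]
50: hit
13: miss, frames [50, 33, 13]
76: miss, evict 33, frames [50, 13, 76]
13: hit
33: miss, evict 76, frames [50, 13, 33]
76: miss, evict 33, frames [50, 13, 76]
91: miss, evict 76, frames [50, 13, 91]
62: miss, evict 91, frames [50, 13, 62]
76: miss, evict 62, frames [50, 13, 76]
13: hit
62: miss, evict 76, frames [50, 13, 62]
13: hit
Page faults: 10.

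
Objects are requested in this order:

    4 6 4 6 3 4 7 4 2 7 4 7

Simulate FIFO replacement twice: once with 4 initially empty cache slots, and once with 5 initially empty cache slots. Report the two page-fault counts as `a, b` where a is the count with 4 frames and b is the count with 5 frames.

4 frames: F F . . F . F . F . F . → 6 faults.
5 frames: F F . . F . F . F . . . → 5 faults.
5 < 6: adding a frame reduced faults, as is typical.

6, 5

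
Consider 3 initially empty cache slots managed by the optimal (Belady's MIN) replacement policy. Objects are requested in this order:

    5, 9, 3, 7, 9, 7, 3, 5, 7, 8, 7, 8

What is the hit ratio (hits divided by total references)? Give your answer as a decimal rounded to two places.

5: miss, frames {5}
9: miss, frames {5,9}
3: miss, frames {5,9,3}
7: miss, evict 5, frames {9,3,7}
9: hit
7: hit
3: hit
5: miss, evict 3, frames {9,7,5}
7: hit
8: miss, evict 5, frames {9,7,8}
7: hit
8: hit
Hits: 6 of 12 references → 6/12 = 0.5000.

0.50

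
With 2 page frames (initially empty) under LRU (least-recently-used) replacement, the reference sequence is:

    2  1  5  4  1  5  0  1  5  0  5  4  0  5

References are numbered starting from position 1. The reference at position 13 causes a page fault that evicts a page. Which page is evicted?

pos 1: 2: fault, frames {2}
pos 2: 1: fault, frames {2,1}
pos 3: 5: fault, evict 2, frames {1,5}
pos 4: 4: fault, evict 1, frames {5,4}
pos 5: 1: fault, evict 5, frames {4,1}
pos 6: 5: fault, evict 4, frames {1,5}
pos 7: 0: fault, evict 1, frames {5,0}
pos 8: 1: fault, evict 5, frames {0,1}
pos 9: 5: fault, evict 0, frames {1,5}
pos 10: 0: fault, evict 1, frames {5,0}
pos 11: 5: hit
pos 12: 4: fault, evict 0, frames {5,4}
pos 13: 0: fault, evict 5, frames {4,0}
At position 13, page 5 is evicted.

5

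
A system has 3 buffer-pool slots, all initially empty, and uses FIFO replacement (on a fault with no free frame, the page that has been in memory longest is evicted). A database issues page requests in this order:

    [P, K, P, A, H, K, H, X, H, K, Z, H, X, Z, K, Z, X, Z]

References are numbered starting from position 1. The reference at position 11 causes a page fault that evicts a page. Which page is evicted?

pos 1: P → miss, frames (P)
pos 2: K → miss, frames (P K)
pos 3: P → hit
pos 4: A → miss, frames (P K A)
pos 5: H → miss, evict P, frames (K A H)
pos 6: K → hit
pos 7: H → hit
pos 8: X → miss, evict K, frames (A H X)
pos 9: H → hit
pos 10: K → miss, evict A, frames (H X K)
pos 11: Z → miss, evict H, frames (X K Z)
At position 11, page H is evicted.

H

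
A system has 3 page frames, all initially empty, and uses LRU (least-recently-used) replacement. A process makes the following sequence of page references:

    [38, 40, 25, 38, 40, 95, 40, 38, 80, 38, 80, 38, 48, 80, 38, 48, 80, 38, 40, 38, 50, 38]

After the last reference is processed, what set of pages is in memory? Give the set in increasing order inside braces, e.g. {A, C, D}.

38: miss, frames {38}
40: miss, frames {38,40}
25: miss, frames {38,40,25}
38: hit
40: hit
95: miss, evict 25, frames {38,40,95}
40: hit
38: hit
80: miss, evict 95, frames {40,38,80}
38: hit
80: hit
38: hit
48: miss, evict 40, frames {80,38,48}
80: hit
38: hit
48: hit
80: hit
38: hit
40: miss, evict 48, frames {80,38,40}
38: hit
50: miss, evict 80, frames {40,38,50}
38: hit

{38, 40, 50}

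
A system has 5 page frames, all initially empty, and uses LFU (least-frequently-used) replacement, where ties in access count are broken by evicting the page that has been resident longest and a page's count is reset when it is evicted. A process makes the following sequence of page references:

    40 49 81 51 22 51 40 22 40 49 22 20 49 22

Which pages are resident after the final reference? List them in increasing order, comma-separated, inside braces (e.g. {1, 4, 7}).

40 → miss, frames {40}
49 → miss, frames {40,49}
81 → miss, frames {40,49,81}
51 → miss, frames {40,49,81,51}
22 → miss, frames {40,49,81,51,22}
51 → hit
40 → hit
22 → hit
40 → hit
49 → hit
22 → hit
20 → miss, evict 81, frames {40,49,51,22,20}
49 → hit
22 → hit

{20, 22, 40, 49, 51}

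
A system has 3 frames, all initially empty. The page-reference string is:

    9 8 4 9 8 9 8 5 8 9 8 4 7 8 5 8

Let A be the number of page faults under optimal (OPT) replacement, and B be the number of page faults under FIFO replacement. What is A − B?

Under OPT: F F F . . . . F . . . F F . . . → 6 faults.
Under FIFO: F F F . . . . F . F F F F . F F → 10 faults.
A − B = 6 − 10 = -4.

-4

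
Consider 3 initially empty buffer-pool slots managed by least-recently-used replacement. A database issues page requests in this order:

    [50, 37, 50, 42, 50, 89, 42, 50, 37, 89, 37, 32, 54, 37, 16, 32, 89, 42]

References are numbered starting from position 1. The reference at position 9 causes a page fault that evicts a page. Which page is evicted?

89

pos 1: 50 -> miss, frames {50}
pos 2: 37 -> miss, frames {50,37}
pos 3: 50 -> hit
pos 4: 42 -> miss, frames {37,50,42}
pos 5: 50 -> hit
pos 6: 89 -> miss, evict 37, frames {42,50,89}
pos 7: 42 -> hit
pos 8: 50 -> hit
pos 9: 37 -> miss, evict 89, frames {42,50,37}
At position 9, page 89 is evicted.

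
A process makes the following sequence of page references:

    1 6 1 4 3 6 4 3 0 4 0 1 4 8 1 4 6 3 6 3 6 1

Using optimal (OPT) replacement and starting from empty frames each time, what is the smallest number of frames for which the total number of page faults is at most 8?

4

f=1: 22 faults
f=2: 12 faults
f=3: 9 faults
f=4: 7 faults
f=5: 6 faults
f=6: 6 faults
Smallest f with faults ≤ 8 is 4.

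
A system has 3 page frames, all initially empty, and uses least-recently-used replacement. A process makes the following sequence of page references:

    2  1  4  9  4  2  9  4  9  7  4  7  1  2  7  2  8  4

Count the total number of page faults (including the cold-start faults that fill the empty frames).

2 -> fault, frames {2}
1 -> fault, frames {2,1}
4 -> fault, frames {2,1,4}
9 -> fault, evict 2, frames {1,4,9}
4 -> hit
2 -> fault, evict 1, frames {9,4,2}
9 -> hit
4 -> hit
9 -> hit
7 -> fault, evict 2, frames {4,9,7}
4 -> hit
7 -> hit
1 -> fault, evict 9, frames {4,7,1}
2 -> fault, evict 4, frames {7,1,2}
7 -> hit
2 -> hit
8 -> fault, evict 1, frames {7,2,8}
4 -> fault, evict 7, frames {2,8,4}
Page faults: 10.

10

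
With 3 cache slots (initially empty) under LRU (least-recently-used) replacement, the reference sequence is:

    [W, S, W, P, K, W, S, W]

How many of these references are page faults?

5

W -> fault, frames [W]
S -> fault, frames [W, S]
W -> hit
P -> fault, frames [S, W, P]
K -> fault, evict S, frames [W, P, K]
W -> hit
S -> fault, evict P, frames [K, W, S]
W -> hit
Page faults: 5.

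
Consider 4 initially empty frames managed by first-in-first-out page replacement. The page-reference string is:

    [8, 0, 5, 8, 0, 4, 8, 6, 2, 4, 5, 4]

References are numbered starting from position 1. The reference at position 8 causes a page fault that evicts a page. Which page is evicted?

pos 1: 8: fault, frames [8]
pos 2: 0: fault, frames [8, 0]
pos 3: 5: fault, frames [8, 0, 5]
pos 4: 8: hit
pos 5: 0: hit
pos 6: 4: fault, frames [8, 0, 5, 4]
pos 7: 8: hit
pos 8: 6: fault, evict 8, frames [0, 5, 4, 6]
At position 8, page 8 is evicted.

8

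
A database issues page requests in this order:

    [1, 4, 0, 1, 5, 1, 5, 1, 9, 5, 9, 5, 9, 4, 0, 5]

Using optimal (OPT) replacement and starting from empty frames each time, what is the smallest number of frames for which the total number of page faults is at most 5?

f=1: 16 faults
f=2: 7 faults
f=3: 6 faults
f=4: 5 faults
f=5: 5 faults
Smallest f with faults ≤ 5 is 4.

4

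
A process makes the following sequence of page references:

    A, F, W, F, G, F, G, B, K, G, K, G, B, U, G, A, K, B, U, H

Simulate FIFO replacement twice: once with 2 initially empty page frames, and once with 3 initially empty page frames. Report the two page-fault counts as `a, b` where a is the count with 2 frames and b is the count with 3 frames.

2 frames: F F F . F F . F F F . . F F F F F F F F → 16 faults.
3 frames: F F F . F . . F F . . . . F F F F F F F → 13 faults.
13 < 16: adding a frame reduced faults, as is typical.

16, 13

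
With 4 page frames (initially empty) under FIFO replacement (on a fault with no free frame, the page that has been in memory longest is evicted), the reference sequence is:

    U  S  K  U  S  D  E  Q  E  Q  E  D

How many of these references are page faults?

U -> fault, frames {U}
S -> fault, frames {U,S}
K -> fault, frames {U,S,K}
U -> hit
S -> hit
D -> fault, frames {U,S,K,D}
E -> fault, evict U, frames {S,K,D,E}
Q -> fault, evict S, frames {K,D,E,Q}
E -> hit
Q -> hit
E -> hit
D -> hit
Page faults: 6.

6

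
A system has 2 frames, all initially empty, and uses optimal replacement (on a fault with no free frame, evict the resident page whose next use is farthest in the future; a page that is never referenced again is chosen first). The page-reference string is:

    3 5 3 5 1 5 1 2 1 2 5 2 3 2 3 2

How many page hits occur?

10

3 → miss, frames (3)
5 → miss, frames (3 5)
3 → hit
5 → hit
1 → miss, evict 3, frames (5 1)
5 → hit
1 → hit
2 → miss, evict 5, frames (1 2)
1 → hit
2 → hit
5 → miss, evict 1, frames (2 5)
2 → hit
3 → miss, evict 5, frames (2 3)
2 → hit
3 → hit
2 → hit
Hits: 10.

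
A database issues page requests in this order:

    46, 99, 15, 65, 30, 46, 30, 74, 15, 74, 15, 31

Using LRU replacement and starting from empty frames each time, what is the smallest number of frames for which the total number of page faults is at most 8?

5

f=1: 12 faults
f=2: 9 faults
f=3: 9 faults
f=4: 9 faults
f=5: 7 faults
f=6: 7 faults
f=7: 7 faults
Smallest f with faults ≤ 8 is 5.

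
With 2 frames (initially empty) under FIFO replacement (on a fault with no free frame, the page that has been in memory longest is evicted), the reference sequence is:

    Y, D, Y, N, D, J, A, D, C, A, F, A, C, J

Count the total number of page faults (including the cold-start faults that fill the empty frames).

Y: miss, frames (Y)
D: miss, frames (Y D)
Y: hit
N: miss, evict Y, frames (D N)
D: hit
J: miss, evict D, frames (N J)
A: miss, evict N, frames (J A)
D: miss, evict J, frames (A D)
C: miss, evict A, frames (D C)
A: miss, evict D, frames (C A)
F: miss, evict C, frames (A F)
A: hit
C: miss, evict A, frames (F C)
J: miss, evict F, frames (C J)
Page faults: 11.

11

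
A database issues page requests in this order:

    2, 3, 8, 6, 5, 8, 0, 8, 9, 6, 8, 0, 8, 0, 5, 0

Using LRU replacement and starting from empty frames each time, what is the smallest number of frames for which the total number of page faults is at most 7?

f=1: 16 faults
f=2: 12 faults
f=3: 10 faults
f=4: 9 faults
f=5: 7 faults
f=6: 7 faults
f=7: 7 faults
Smallest f with faults ≤ 7 is 5.

5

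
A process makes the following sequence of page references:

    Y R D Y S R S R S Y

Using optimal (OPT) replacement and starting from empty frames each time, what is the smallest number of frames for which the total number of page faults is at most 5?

3

f=1: 10 faults
f=2: 6 faults
f=3: 4 faults
f=4: 4 faults
Smallest f with faults ≤ 5 is 3.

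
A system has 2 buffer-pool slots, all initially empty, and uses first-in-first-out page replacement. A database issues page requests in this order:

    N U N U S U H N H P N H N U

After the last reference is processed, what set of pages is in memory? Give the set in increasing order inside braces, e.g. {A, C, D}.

N -> miss, frames {N}
U -> miss, frames {N,U}
N -> hit
U -> hit
S -> miss, evict N, frames {U,S}
U -> hit
H -> miss, evict U, frames {S,H}
N -> miss, evict S, frames {H,N}
H -> hit
P -> miss, evict H, frames {N,P}
N -> hit
H -> miss, evict N, frames {P,H}
N -> miss, evict P, frames {H,N}
U -> miss, evict H, frames {N,U}

{N, U}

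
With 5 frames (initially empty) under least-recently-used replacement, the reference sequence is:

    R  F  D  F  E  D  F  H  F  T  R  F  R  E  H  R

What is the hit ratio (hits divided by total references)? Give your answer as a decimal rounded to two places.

0.50

R -> fault, frames [R]
F -> fault, frames [R, F]
D -> fault, frames [R, F, D]
F -> hit
E -> fault, frames [R, D, F, E]
D -> hit
F -> hit
H -> fault, frames [R, E, D, F, H]
F -> hit
T -> fault, evict R, frames [E, D, H, F, T]
R -> fault, evict E, frames [D, H, F, T, R]
F -> hit
R -> hit
E -> fault, evict D, frames [H, T, F, R, E]
H -> hit
R -> hit
Hits: 8 of 16 references → 8/16 = 0.5000.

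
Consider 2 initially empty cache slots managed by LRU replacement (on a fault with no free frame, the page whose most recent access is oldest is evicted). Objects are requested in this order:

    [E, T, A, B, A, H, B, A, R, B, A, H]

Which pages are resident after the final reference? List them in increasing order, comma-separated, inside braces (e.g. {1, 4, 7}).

E -> fault, frames {E}
T -> fault, frames {E,T}
A -> fault, evict E, frames {T,A}
B -> fault, evict T, frames {A,B}
A -> hit
H -> fault, evict B, frames {A,H}
B -> fault, evict A, frames {H,B}
A -> fault, evict H, frames {B,A}
R -> fault, evict B, frames {A,R}
B -> fault, evict A, frames {R,B}
A -> fault, evict R, frames {B,A}
H -> fault, evict B, frames {A,H}

{A, H}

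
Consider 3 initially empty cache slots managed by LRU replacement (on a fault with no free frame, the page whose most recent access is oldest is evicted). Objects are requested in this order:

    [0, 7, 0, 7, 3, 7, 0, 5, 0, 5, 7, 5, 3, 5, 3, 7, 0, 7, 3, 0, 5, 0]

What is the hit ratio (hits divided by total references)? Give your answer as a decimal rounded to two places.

0.68

0 -> miss, frames [0]
7 -> miss, frames [0, 7]
0 -> hit
7 -> hit
3 -> miss, frames [0, 7, 3]
7 -> hit
0 -> hit
5 -> miss, evict 3, frames [7, 0, 5]
0 -> hit
5 -> hit
7 -> hit
5 -> hit
3 -> miss, evict 0, frames [7, 5, 3]
5 -> hit
3 -> hit
7 -> hit
0 -> miss, evict 5, frames [3, 7, 0]
7 -> hit
3 -> hit
0 -> hit
5 -> miss, evict 7, frames [3, 0, 5]
0 -> hit
Hits: 15 of 22 references → 15/22 = 0.6818.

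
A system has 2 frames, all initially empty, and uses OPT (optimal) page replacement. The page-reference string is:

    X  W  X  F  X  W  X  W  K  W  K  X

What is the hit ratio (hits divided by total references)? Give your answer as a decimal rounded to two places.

X: fault, frames {X}
W: fault, frames {X,W}
X: hit
F: fault, evict W, frames {X,F}
X: hit
W: fault, evict F, frames {X,W}
X: hit
W: hit
K: fault, evict X, frames {W,K}
W: hit
K: hit
X: fault, evict K, frames {W,X}
Hits: 6 of 12 references → 6/12 = 0.5000.

0.50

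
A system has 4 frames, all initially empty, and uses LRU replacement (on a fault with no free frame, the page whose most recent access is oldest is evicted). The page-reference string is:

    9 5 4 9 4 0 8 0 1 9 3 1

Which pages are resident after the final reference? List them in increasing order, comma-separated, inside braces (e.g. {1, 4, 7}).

{0, 1, 3, 9}

9 -> fault, frames {9}
5 -> fault, frames {9,5}
4 -> fault, frames {9,5,4}
9 -> hit
4 -> hit
0 -> fault, frames {5,9,4,0}
8 -> fault, evict 5, frames {9,4,0,8}
0 -> hit
1 -> fault, evict 9, frames {4,8,0,1}
9 -> fault, evict 4, frames {8,0,1,9}
3 -> fault, evict 8, frames {0,1,9,3}
1 -> hit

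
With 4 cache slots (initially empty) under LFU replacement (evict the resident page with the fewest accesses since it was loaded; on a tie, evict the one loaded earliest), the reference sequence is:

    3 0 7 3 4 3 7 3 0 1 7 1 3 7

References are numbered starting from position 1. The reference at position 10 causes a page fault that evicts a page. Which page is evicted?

4

pos 1: 3: fault, frames (3)
pos 2: 0: fault, frames (3 0)
pos 3: 7: fault, frames (3 0 7)
pos 4: 3: hit
pos 5: 4: fault, frames (3 0 7 4)
pos 6: 3: hit
pos 7: 7: hit
pos 8: 3: hit
pos 9: 0: hit
pos 10: 1: fault, evict 4, frames (3 0 7 1)
At position 10, page 4 is evicted.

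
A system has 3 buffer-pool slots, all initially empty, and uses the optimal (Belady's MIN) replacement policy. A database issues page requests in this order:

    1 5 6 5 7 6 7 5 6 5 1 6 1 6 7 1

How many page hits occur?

11

1 → miss, frames [1]
5 → miss, frames [1, 5]
6 → miss, frames [1, 5, 6]
5 → hit
7 → miss, evict 1, frames [5, 6, 7]
6 → hit
7 → hit
5 → hit
6 → hit
5 → hit
1 → miss, evict 5, frames [6, 7, 1]
6 → hit
1 → hit
6 → hit
7 → hit
1 → hit
Hits: 11.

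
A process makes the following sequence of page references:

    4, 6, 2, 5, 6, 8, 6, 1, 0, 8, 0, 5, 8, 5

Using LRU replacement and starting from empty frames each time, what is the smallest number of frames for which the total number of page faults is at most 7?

5

f=1: 14 faults
f=2: 11 faults
f=3: 9 faults
f=4: 8 faults
f=5: 7 faults
f=6: 7 faults
f=7: 7 faults
Smallest f with faults ≤ 7 is 5.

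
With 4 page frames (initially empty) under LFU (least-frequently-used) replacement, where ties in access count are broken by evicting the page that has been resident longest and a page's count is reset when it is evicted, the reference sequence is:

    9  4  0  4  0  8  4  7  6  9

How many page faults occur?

7

9 -> miss, frames {9}
4 -> miss, frames {9,4}
0 -> miss, frames {9,4,0}
4 -> hit
0 -> hit
8 -> miss, frames {9,4,0,8}
4 -> hit
7 -> miss, evict 9, frames {4,0,8,7}
6 -> miss, evict 8, frames {4,0,7,6}
9 -> miss, evict 7, frames {4,0,6,9}
Page faults: 7.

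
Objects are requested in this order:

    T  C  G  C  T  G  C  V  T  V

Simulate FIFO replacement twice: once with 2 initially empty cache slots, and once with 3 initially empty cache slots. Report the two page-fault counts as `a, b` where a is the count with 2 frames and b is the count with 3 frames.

7, 5

2 frames: F F F . F . F F F . → 7 faults.
3 frames: F F F . . . . F F . → 5 faults.
5 < 7: adding a frame reduced faults, as is typical.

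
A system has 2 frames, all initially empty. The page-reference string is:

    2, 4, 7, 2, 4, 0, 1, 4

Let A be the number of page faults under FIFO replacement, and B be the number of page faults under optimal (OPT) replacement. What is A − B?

2

Under FIFO: F F F F F F F F → 8 faults.
Under OPT: F F F . F F F . → 6 faults.
A − B = 8 − 6 = 2.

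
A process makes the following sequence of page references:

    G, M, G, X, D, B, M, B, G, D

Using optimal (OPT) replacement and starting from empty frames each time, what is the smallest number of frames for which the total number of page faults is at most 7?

2

f=1: 10 faults
f=2: 7 faults
f=3: 6 faults
f=4: 5 faults
f=5: 5 faults
Smallest f with faults ≤ 7 is 2.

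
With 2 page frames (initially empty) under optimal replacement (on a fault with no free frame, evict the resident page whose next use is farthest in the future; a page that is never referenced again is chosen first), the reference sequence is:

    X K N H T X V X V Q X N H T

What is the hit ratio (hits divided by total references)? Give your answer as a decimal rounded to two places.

X: fault, frames {X}
K: fault, frames {X,K}
N: fault, evict K, frames {X,N}
H: fault, evict N, frames {X,H}
T: fault, evict H, frames {X,T}
X: hit
V: fault, evict T, frames {X,V}
X: hit
V: hit
Q: fault, evict V, frames {X,Q}
X: hit
N: fault, evict Q, frames {X,N}
H: fault, evict N, frames {X,H}
T: fault, evict H, frames {X,T}
Hits: 4 of 14 references → 4/14 = 0.2857.

0.29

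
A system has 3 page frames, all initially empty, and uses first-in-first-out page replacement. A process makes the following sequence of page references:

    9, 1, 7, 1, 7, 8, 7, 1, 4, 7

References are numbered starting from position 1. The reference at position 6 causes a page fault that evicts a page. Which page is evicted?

pos 1: 9 -> fault, frames [9]
pos 2: 1 -> fault, frames [9, 1]
pos 3: 7 -> fault, frames [9, 1, 7]
pos 4: 1 -> hit
pos 5: 7 -> hit
pos 6: 8 -> fault, evict 9, frames [1, 7, 8]
At position 6, page 9 is evicted.

9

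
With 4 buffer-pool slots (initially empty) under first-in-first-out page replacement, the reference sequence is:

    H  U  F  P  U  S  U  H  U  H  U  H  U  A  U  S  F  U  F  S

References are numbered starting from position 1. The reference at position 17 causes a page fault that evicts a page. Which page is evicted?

pos 1: H → miss, frames (H)
pos 2: U → miss, frames (H U)
pos 3: F → miss, frames (H U F)
pos 4: P → miss, frames (H U F P)
pos 5: U → hit
pos 6: S → miss, evict H, frames (U F P S)
pos 7: U → hit
pos 8: H → miss, evict U, frames (F P S H)
pos 9: U → miss, evict F, frames (P S H U)
pos 10: H → hit
pos 11: U → hit
pos 12: H → hit
pos 13: U → hit
pos 14: A → miss, evict P, frames (S H U A)
pos 15: U → hit
pos 16: S → hit
pos 17: F → miss, evict S, frames (H U A F)
At position 17, page S is evicted.

S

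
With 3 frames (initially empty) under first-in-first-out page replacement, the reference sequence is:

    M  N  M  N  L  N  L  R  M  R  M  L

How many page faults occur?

M → fault, frames {M}
N → fault, frames {M,N}
M → hit
N → hit
L → fault, frames {M,N,L}
N → hit
L → hit
R → fault, evict M, frames {N,L,R}
M → fault, evict N, frames {L,R,M}
R → hit
M → hit
L → hit
Page faults: 5.

5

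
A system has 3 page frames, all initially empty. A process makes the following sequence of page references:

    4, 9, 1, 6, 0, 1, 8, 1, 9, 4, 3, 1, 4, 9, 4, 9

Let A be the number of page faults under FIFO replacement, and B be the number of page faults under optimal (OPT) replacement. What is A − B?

Under FIFO: F F F F F . F F F F F F . F F . → 13 faults.
Under OPT: F F F F F . F . . F F . . F . . → 9 faults.
A − B = 13 − 9 = 4.

4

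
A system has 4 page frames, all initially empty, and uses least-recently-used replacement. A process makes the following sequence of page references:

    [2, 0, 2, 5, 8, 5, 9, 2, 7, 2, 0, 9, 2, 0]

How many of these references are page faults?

7

2: fault, frames {2}
0: fault, frames {2,0}
2: hit
5: fault, frames {0,2,5}
8: fault, frames {0,2,5,8}
5: hit
9: fault, evict 0, frames {2,8,5,9}
2: hit
7: fault, evict 8, frames {5,9,2,7}
2: hit
0: fault, evict 5, frames {9,7,2,0}
9: hit
2: hit
0: hit
Page faults: 7.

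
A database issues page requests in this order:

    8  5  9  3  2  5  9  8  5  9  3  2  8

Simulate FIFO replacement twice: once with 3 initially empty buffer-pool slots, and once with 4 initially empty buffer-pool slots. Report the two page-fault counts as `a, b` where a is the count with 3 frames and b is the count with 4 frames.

10, 11

3 frames: F F F F F F F F . . F F . → 10 faults.
4 frames: F F F F F . . F F F F F F → 11 faults.
11 > 10: adding a frame increased faults — Belady's anomaly.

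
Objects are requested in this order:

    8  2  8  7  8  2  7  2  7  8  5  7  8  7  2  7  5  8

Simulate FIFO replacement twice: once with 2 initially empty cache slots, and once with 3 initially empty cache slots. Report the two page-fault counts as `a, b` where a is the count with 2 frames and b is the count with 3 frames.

14, 9

2 frames: F F . F F F F . . F F F F . F F F F → 14 faults.
3 frames: F F . F . . . . . . F . F . F F F F → 9 faults.
9 < 14: adding a frame reduced faults, as is typical.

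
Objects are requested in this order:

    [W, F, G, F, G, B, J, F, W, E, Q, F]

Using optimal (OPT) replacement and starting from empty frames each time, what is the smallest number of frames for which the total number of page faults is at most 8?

f=1: 12 faults
f=2: 8 faults
f=3: 7 faults
f=4: 7 faults
f=5: 7 faults
f=6: 7 faults
f=7: 7 faults
Smallest f with faults ≤ 8 is 2.

2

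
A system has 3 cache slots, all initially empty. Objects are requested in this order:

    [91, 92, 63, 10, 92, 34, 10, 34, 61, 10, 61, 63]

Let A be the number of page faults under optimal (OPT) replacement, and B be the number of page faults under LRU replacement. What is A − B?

Under OPT: F F F F . F . . F . . . → 6 faults.
Under LRU: F F F F . F . . F . . F → 7 faults.
A − B = 6 − 7 = -1.

-1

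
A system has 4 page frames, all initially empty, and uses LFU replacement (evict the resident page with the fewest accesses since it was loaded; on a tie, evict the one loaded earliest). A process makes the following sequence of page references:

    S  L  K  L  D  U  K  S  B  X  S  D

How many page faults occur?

S → miss, frames (S)
L → miss, frames (S L)
K → miss, frames (S L K)
L → hit
D → miss, frames (S L K D)
U → miss, evict S, frames (L K D U)
K → hit
S → miss, evict D, frames (L K U S)
B → miss, evict U, frames (L K S B)
X → miss, evict S, frames (L K B X)
S → miss, evict B, frames (L K X S)
D → miss, evict X, frames (L K S D)
Page faults: 10.

10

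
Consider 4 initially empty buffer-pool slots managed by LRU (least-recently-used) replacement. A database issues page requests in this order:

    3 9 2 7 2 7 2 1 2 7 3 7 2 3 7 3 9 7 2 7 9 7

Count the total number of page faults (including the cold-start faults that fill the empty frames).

7

3: fault, frames {3}
9: fault, frames {3,9}
2: fault, frames {3,9,2}
7: fault, frames {3,9,2,7}
2: hit
7: hit
2: hit
1: fault, evict 3, frames {9,7,2,1}
2: hit
7: hit
3: fault, evict 9, frames {1,2,7,3}
7: hit
2: hit
3: hit
7: hit
3: hit
9: fault, evict 1, frames {2,7,3,9}
7: hit
2: hit
7: hit
9: hit
7: hit
Page faults: 7.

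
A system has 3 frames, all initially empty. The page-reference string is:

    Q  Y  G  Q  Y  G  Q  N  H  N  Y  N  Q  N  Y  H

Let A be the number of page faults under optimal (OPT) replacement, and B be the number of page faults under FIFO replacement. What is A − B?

Under OPT: F F F . . . . F F . . . F . . F → 7 faults.
Under FIFO: F F F . . . . F F . F . F F . F → 9 faults.
A − B = 7 − 9 = -2.

-2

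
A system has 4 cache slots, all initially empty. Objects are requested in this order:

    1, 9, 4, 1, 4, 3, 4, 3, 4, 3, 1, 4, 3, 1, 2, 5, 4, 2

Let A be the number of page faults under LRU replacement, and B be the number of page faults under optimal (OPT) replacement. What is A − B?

Under LRU: F F F . . F . . . . . . . . F F F . → 7 faults.
Under OPT: F F F . . F . . . . . . . . F F . . → 6 faults.
A − B = 7 − 6 = 1.

1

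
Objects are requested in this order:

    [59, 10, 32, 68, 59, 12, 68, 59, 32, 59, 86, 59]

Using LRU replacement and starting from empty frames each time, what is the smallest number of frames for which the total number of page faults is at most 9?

3

f=1: 12 faults
f=2: 10 faults
f=3: 8 faults
f=4: 6 faults
f=5: 6 faults
f=6: 6 faults
Smallest f with faults ≤ 9 is 3.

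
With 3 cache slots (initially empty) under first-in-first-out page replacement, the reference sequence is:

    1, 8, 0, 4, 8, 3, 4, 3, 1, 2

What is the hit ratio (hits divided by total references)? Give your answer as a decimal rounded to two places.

1 -> miss, frames (1)
8 -> miss, frames (1 8)
0 -> miss, frames (1 8 0)
4 -> miss, evict 1, frames (8 0 4)
8 -> hit
3 -> miss, evict 8, frames (0 4 3)
4 -> hit
3 -> hit
1 -> miss, evict 0, frames (4 3 1)
2 -> miss, evict 4, frames (3 1 2)
Hits: 3 of 10 references → 3/10 = 0.3000.

0.30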